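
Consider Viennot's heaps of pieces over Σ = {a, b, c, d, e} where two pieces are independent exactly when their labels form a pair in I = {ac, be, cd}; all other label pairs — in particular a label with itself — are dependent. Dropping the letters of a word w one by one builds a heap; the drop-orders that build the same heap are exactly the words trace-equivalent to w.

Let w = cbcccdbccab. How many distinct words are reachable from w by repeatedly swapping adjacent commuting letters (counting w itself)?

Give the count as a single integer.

12

drop 0:c onto floor
drop 1:b onto {0:c}
drop 2:c onto {1:b}
drop 3:c onto {2:c}
drop 4:c onto {3:c}
drop 5:d onto {1:b}
drop 6:b onto {4:c, 5:d}
drop 7:c onto {6:b}
drop 8:c onto {7:c}
drop 9:a onto {6:b}
drop 10:b onto {8:c, 9:a}
ground layer = {0:c}
drop-orders for the pieces not yet dropped (sum over which currently-grounded one goes next):
  1 to go: {10} 1
  2 to go: {8,10} 1  {9,10} 1
  3 to go: {7,8,10} 1  {8,9,10} 2
  4 to go: {7,8,9,10} 3
  5 to go: {6,7,8,9,10} 3
  6 to go: {4,6,7,8,9,10} 3  {5,6,7,8,9,10} 3
  7 to go: {3,4,6,7,8,9,10} 3  {4,5,6,7,8,9,10} 6
  8 to go: {2,3,4,6,7,8,9,10} 3  {3,4,5,6,7,8,9,10} 9
  9 to go: {2,3,4,5,6,7,8,9,10} 12
  if 0:c drops first: 12 orders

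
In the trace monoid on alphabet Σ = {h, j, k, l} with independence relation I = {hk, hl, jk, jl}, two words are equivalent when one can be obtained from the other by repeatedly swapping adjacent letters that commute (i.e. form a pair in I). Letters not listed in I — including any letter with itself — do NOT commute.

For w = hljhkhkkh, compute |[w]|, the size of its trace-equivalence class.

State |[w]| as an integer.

piece 0:h — minimal
piece 1:l — minimal
piece 2:j rests on {0:h}
piece 3:h rests on {2:j}
piece 4:k rests on {1:l}
piece 5:h rests on {3:h}
piece 6:k rests on {4:k}
piece 7:k rests on {6:k}
piece 8:h rests on {5:h}
minimal pieces: {0:h, 1:l}
ways to finish when only these pieces remain (= sum over removing one remaining piece with nothing left below it):
  1 left: {7}→1  {8}→1
  2 left: {5,8}→1  {6,7}→1  {7,8}→2
  3 left: {3,5,8}→1  {4,6,7}→1  {5,7,8}→3  {6,7,8}→3
  4 left: {1,4,6,7}→1  {2,3,5,8}→1  {3,5,7,8}→4  {4,6,7,8}→4  {5,6,7,8}→6
  5 left: {0,2,3,5,8}→1  {1,4,6,7,8}→5  {2,3,5,7,8}→5  {3,5,6,7,8}→10  {4,5,6,7,8}→10
  6 left: {0,2,3,5,7,8}→6  {1,4,5,6,7,8}→15  {2,3,5,6,7,8}→15  {3,4,5,6,7,8}→20
  7 left: {0,2,3,5,6,7,8}→21  {1,3,4,5,6,7,8}→35  {2,3,4,5,6,7,8}→35
  placing 0:h first → 70 extensions
  placing 1:l first → 56 extensions
total linear extensions = 126

126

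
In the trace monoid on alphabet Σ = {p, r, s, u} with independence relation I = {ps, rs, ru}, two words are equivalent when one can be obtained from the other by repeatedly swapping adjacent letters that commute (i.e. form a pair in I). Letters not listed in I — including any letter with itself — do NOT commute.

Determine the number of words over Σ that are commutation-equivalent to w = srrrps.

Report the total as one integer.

15

piece 0:s — minimal
piece 1:r — minimal
piece 2:r rests on {1:r}
piece 3:r rests on {2:r}
piece 4:p rests on {3:r}
piece 5:s rests on {0:s}
minimal pieces: {0:s, 1:r}
ways to finish when only these pieces remain (= sum over removing one remaining piece with nothing left below it):
  1 left: {4}→1  {5}→1
  2 left: {0,5}→1  {3,4}→1  {4,5}→2
  3 left: {0,4,5}→3  {2,3,4}→1  {3,4,5}→3
  4 left: {0,3,4,5}→6  {1,2,3,4}→1  {2,3,4,5}→4
  placing 0:s first → 5 extensions
  placing 1:r first → 10 extensions
total linear extensions = 15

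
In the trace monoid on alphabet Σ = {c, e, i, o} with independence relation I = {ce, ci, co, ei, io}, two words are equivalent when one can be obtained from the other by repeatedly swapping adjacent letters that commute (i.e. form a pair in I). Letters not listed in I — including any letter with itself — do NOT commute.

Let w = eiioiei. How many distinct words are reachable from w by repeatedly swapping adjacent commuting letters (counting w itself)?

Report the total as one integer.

35

#0=e has no predecessor
#1=i has no predecessor
#2=i depends on [1:i]
#3=o depends on [0:e]
#4=i depends on [2:i]
#5=e depends on [3:o]
#6=i depends on [4:i]
sources: [0:e, 1:i]
N(rest) = Σ N(rest − s) over sources s of rest; N(one piece) = 1:
  size 1 → [5]=1  [6]=1
  size 2 → [3,5]=1  [4,6]=1  [5,6]=2
  size 3 → [0,3,5]=1  [2,4,6]=1  [3,5,6]=3  [4,5,6]=3
  size 4 → [0,3,5,6]=4  [1,2,4,6]=1  [2,4,5,6]=4  [3,4,5,6]=6
  size 5 → [0,3,4,5,6]=10  [1,2,4,5,6]=5  [2,3,4,5,6]=10
  first=0(e) contributes 15
  first=1(i) contributes 20
|[w]| = 35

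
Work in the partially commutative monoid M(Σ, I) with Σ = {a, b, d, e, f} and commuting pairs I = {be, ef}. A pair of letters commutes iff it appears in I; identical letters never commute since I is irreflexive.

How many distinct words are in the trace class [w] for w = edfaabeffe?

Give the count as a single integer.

piece 0:e — minimal
piece 1:d rests on {0:e}
piece 2:f rests on {1:d}
piece 3:a rests on {2:f}
piece 4:a rests on {3:a}
piece 5:b rests on {4:a}
piece 6:e rests on {4:a}
piece 7:f rests on {5:b}
piece 8:f rests on {7:f}
piece 9:e rests on {6:e}
minimal pieces: {0:e}
ways to finish when only these pieces remain (= sum over removing one remaining piece with nothing left below it):
  1 left: {8}→1  {9}→1
  2 left: {6,9}→1  {7,8}→1  {8,9}→2
  3 left: {5,7,8}→1  {6,8,9}→3  {7,8,9}→3
  4 left: {5,7,8,9}→4  {6,7,8,9}→6
  5 left: {5,6,7,8,9}→10
  6 left: {4,5,6,7,8,9}→10
  7 left: {3,4,5,6,7,8,9}→10
  8 left: {2,3,4,5,6,7,8,9}→10
  placing 0:e first → 10 extensions

10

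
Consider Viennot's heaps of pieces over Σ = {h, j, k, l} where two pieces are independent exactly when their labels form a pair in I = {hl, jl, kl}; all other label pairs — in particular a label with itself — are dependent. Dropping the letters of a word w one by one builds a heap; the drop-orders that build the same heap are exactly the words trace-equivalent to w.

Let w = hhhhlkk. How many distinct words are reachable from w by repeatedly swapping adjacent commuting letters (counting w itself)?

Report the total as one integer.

7

0(h) covers ∅
1(h) covers 0:h
2(h) covers 1:h
3(h) covers 2:h
4(l) covers ∅
5(k) covers 3:h
6(k) covers 5:k
floor of heap: 0:h, 4:l
completions by unplaced set U, small U first (add the entries for U minus each lowest piece of U):
  |U|=1: {4}:1  {6}:1
  |U|=2: {4,6}:2  {5,6}:1
  |U|=3: {3,5,6}:1  {4,5,6}:3
  |U|=4: {2,3,5,6}:1  {3,4,5,6}:4
  |U|=5: {1,2,3,5,6}:1  {2,3,4,5,6}:5
  start at 0(h): 6
  start at 4(l): 1
sum over floor = 7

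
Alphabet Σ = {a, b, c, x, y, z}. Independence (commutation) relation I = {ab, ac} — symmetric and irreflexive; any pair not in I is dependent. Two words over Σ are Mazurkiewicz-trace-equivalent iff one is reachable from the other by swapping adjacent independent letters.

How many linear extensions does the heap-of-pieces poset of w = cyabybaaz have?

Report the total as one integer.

6

#0=c has no predecessor
#1=y depends on [0:c]
#2=a depends on [1:y]
#3=b depends on [1:y]
#4=y depends on [2:a, 3:b]
#5=b depends on [4:y]
#6=a depends on [4:y]
#7=a depends on [6:a]
#8=z depends on [5:b, 7:a]
sources: [0:c]
N(rest) = Σ N(rest − s) over sources s of rest; N(one piece) = 1:
  size 1 → [8]=1
  size 2 → [5,8]=1  [7,8]=1
  size 3 → [5,7,8]=2  [6,7,8]=1
  size 4 → [5,6,7,8]=3
  size 5 → [4,5,6,7,8]=3
  size 6 → [2,4,5,6,7,8]=3  [3,4,5,6,7,8]=3
  size 7 → [2,3,4,5,6,7,8]=6
  first=0(c) contributes 6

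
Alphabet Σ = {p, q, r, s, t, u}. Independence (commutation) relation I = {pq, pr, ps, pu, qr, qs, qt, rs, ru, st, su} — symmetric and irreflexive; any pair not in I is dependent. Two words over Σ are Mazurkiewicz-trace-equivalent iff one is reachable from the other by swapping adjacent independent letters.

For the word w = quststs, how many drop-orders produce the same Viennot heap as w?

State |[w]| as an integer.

35

0(q) covers ∅
1(u) covers 0:q
2(s) covers ∅
3(t) covers 1:u
4(s) covers 2:s
5(t) covers 3:t
6(s) covers 4:s
floor of heap: 0:q, 2:s
completions by unplaced set U, small U first (add the entries for U minus each lowest piece of U):
  |U|=1: {5}:1  {6}:1
  |U|=2: {3,5}:1  {4,6}:1  {5,6}:2
  |U|=3: {1,3,5}:1  {2,4,6}:1  {3,5,6}:3  {4,5,6}:3
  |U|=4: {0,1,3,5}:1  {1,3,5,6}:4  {2,4,5,6}:4  {3,4,5,6}:6
  |U|=5: {0,1,3,5,6}:5  {1,3,4,5,6}:10  {2,3,4,5,6}:10
  start at 0(q): 20
  start at 2(s): 15
sum over floor = 35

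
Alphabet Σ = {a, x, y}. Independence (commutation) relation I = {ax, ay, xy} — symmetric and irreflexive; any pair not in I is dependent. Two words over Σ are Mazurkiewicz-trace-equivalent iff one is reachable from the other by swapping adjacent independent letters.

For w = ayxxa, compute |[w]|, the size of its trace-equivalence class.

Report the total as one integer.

30

piece 0:a — minimal
piece 1:y — minimal
piece 2:x — minimal
piece 3:x rests on {2:x}
piece 4:a rests on {0:a}
minimal pieces: {0:a, 1:y, 2:x}
ways to finish when only these pieces remain (= sum over removing one remaining piece with nothing left below it):
  1 left: {1}→1  {3}→1  {4}→1
  2 left: {0,4}→1  {1,3}→2  {1,4}→2  {2,3}→1  {3,4}→2
  3 left: {0,1,4}→3  {0,3,4}→3  {1,2,3}→3  {1,3,4}→6  {2,3,4}→3
  placing 0:a first → 12 extensions
  placing 1:y first → 6 extensions
  placing 2:x first → 12 extensions
total linear extensions = 30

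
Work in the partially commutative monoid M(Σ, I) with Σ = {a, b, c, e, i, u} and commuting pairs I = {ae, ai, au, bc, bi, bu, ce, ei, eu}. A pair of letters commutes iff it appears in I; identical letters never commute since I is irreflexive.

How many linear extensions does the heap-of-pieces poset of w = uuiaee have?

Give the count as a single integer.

0(u) covers ∅
1(u) covers 0:u
2(i) covers 1:u
3(a) covers ∅
4(e) covers ∅
5(e) covers 4:e
floor of heap: 0:u, 3:a, 4:e
completions by unplaced set U, small U first (add the entries for U minus each lowest piece of U):
  |U|=1: {2}:1  {3}:1  {5}:1
  |U|=2: {1,2}:1  {2,3}:2  {2,5}:2  {3,5}:2  {4,5}:1
  |U|=3: {0,1,2}:1  {1,2,3}:3  {1,2,5}:3  {2,3,5}:6  {2,4,5}:3  {3,4,5}:3
  |U|=4: {0,1,2,3}:4  {0,1,2,5}:4  {1,2,3,5}:12  {1,2,4,5}:6  {2,3,4,5}:12
  start at 0(u): 30
  start at 3(a): 10
  start at 4(e): 20
sum over floor = 60

60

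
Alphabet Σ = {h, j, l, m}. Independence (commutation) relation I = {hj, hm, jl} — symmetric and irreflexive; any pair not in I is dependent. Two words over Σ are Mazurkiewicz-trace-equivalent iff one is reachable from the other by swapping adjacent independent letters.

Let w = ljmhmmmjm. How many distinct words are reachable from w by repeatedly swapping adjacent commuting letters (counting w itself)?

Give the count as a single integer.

piece 0:l — minimal
piece 1:j — minimal
piece 2:m rests on {0:l, 1:j}
piece 3:h rests on {0:l}
piece 4:m rests on {2:m}
piece 5:m rests on {4:m}
piece 6:m rests on {5:m}
piece 7:j rests on {6:m}
piece 8:m rests on {7:j}
minimal pieces: {0:l, 1:j}
ways to finish when only these pieces remain (= sum over removing one remaining piece with nothing left below it):
  1 left: {3}→1  {8}→1
  2 left: {3,8}→2  {7,8}→1
  3 left: {3,7,8}→3  {6,7,8}→1
  4 left: {3,6,7,8}→4  {5,6,7,8}→1
  5 left: {3,5,6,7,8}→5  {4,5,6,7,8}→1
  6 left: {2,4,5,6,7,8}→1  {3,4,5,6,7,8}→6
  7 left: {1,2,4,5,6,7,8}→1  {2,3,4,5,6,7,8}→7
  placing 0:l first → 8 extensions
  placing 1:j first → 7 extensions
total linear extensions = 15

15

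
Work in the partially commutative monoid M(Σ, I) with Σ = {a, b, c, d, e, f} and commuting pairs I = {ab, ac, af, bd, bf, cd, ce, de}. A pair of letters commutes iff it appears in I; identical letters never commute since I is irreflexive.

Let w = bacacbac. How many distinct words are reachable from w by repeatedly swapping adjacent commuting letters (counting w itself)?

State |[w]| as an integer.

0(b) covers ∅
1(a) covers ∅
2(c) covers 0:b
3(a) covers 1:a
4(c) covers 2:c
5(b) covers 4:c
6(a) covers 3:a
7(c) covers 5:b
floor of heap: 0:b, 1:a
completions by unplaced set U, small U first (add the entries for U minus each lowest piece of U):
  |U|=1: {6}:1  {7}:1
  |U|=2: {3,6}:1  {5,7}:1  {6,7}:2
  |U|=3: {1,3,6}:1  {3,6,7}:3  {4,5,7}:1  {5,6,7}:3
  |U|=4: {1,3,6,7}:4  {2,4,5,7}:1  {3,5,6,7}:6  {4,5,6,7}:4
  |U|=5: {0,2,4,5,7}:1  {1,3,5,6,7}:10  {2,4,5,6,7}:5  {3,4,5,6,7}:10
  |U|=6: {0,2,4,5,6,7}:6  {1,3,4,5,6,7}:20  {2,3,4,5,6,7}:15
  start at 0(b): 35
  start at 1(a): 21
sum over floor = 56

56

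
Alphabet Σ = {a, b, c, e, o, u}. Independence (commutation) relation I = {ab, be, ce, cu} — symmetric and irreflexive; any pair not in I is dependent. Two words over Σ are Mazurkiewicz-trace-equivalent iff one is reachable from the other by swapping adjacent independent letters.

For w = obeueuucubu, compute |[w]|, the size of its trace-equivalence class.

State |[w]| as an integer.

0(o) covers ∅
1(b) covers 0:o
2(e) covers 0:o
3(u) covers 1:b, 2:e
4(e) covers 3:u
5(u) covers 4:e
6(u) covers 5:u
7(c) covers 1:b
8(u) covers 6:u
9(b) covers 7:c, 8:u
10(u) covers 9:b
floor of heap: 0:o
completions by unplaced set U, small U first (add the entries for U minus each lowest piece of U):
  |U|=1: {10}:1
  |U|=2: {9,10}:1
  |U|=3: {7,9,10}:1  {8,9,10}:1
  |U|=4: {6,8,9,10}:1  {7,8,9,10}:2
  |U|=5: {5,6,8,9,10}:1  {6,7,8,9,10}:3
  |U|=6: {4,5,6,8,9,10}:1  {5,6,7,8,9,10}:4
  |U|=7: {3,4,5,6,8,9,10}:1  {4,5,6,7,8,9,10}:5
  |U|=8: {2,3,4,5,6,8,9,10}:1  {3,4,5,6,7,8,9,10}:6
  |U|=9: {1,3,4,5,6,7,8,9,10}:6  {2,3,4,5,6,7,8,9,10}:7
  start at 0(o): 13

13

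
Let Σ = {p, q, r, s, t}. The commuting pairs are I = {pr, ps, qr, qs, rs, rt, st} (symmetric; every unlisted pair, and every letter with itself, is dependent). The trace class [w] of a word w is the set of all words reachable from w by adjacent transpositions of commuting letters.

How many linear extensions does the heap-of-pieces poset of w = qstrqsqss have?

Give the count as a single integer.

drop 0:q onto floor
drop 1:s onto floor
drop 2:t onto {0:q}
drop 3:r onto floor
drop 4:q onto {2:t}
drop 5:s onto {1:s}
drop 6:q onto {4:q}
drop 7:s onto {5:s}
drop 8:s onto {7:s}
ground layer = {0:q, 1:s, 3:r}
drop-orders for the pieces not yet dropped (sum over which currently-grounded one goes next):
  1 to go: {3} 1  {6} 1  {8} 1
  2 to go: {3,6} 2  {3,8} 2  {4,6} 1  {6,8} 2  {7,8} 1
  3 to go: {2,4,6} 1  {3,4,6} 3  {3,6,8} 6  {3,7,8} 3  {4,6,8} 3  {5,7,8} 1  {6,7,8} 3
  4 to go: {0,2,4,6} 1  {1,5,7,8} 1  {2,3,4,6} 4  {2,4,6,8} 4  {3,4,6,8} 12  {3,5,7,8} 4  {3,6,7,8} 12  {4,6,7,8} 6  {5,6,7,8} 4
  5 to go: {0,2,3,4,6} 5  {0,2,4,6,8} 5  {1,3,5,7,8} 5  {1,5,6,7,8} 5  {2,3,4,6,8} 20  {2,4,6,7,8} 10  {3,4,6,7,8} 30  {3,5,6,7,8} 20  {4,5,6,7,8} 10
  6 to go: {0,2,3,4,6,8} 30  {0,2,4,6,7,8} 15  {1,3,5,6,7,8} 30  {1,4,5,6,7,8} 15  {2,3,4,6,7,8} 60  {2,4,5,6,7,8} 20  {3,4,5,6,7,8} 60
  7 to go: {0,2,3,4,6,7,8} 105  {0,2,4,5,6,7,8} 35  {1,2,4,5,6,7,8} 35  {1,3,4,5,6,7,8} 105  {2,3,4,5,6,7,8} 140
  if 0:q drops first: 280 orders
  if 1:s drops first: 280 orders
  if 3:r drops first: 70 orders
heap linearizations: 630

630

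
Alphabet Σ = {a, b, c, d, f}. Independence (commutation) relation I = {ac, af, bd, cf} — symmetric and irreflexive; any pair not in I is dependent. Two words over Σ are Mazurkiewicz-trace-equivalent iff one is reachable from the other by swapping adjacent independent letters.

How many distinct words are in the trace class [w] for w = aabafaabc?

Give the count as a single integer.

4

#0=a has no predecessor
#1=a depends on [0:a]
#2=b depends on [1:a]
#3=a depends on [2:b]
#4=f depends on [2:b]
#5=a depends on [3:a]
#6=a depends on [5:a]
#7=b depends on [4:f, 6:a]
#8=c depends on [7:b]
sources: [0:a]
N(rest) = Σ N(rest − s) over sources s of rest; N(one piece) = 1:
  size 1 → [8]=1
  size 2 → [7,8]=1
  size 3 → [4,7,8]=1  [6,7,8]=1
  size 4 → [4,6,7,8]=2  [5,6,7,8]=1
  size 5 → [3,5,6,7,8]=1  [4,5,6,7,8]=3
  size 6 → [3,4,5,6,7,8]=4
  size 7 → [2,3,4,5,6,7,8]=4
  first=0(a) contributes 4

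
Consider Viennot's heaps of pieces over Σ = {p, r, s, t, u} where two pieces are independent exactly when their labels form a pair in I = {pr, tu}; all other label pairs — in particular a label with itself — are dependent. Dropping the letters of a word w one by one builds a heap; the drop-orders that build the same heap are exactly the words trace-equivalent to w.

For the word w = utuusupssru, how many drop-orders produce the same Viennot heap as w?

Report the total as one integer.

0(u) covers ∅
1(t) covers ∅
2(u) covers 0:u
3(u) covers 2:u
4(s) covers 1:t, 3:u
5(u) covers 4:s
6(p) covers 5:u
7(s) covers 6:p
8(s) covers 7:s
9(r) covers 8:s
10(u) covers 9:r
floor of heap: 0:u, 1:t
completions by unplaced set U, small U first (add the entries for U minus each lowest piece of U):
  |U|=1: {10}:1
  |U|=2: {9,10}:1
  |U|=3: {8,9,10}:1
  |U|=4: {7,8,9,10}:1
  |U|=5: {6,7,8,9,10}:1
  |U|=6: {5,6,7,8,9,10}:1
  |U|=7: {4,5,6,7,8,9,10}:1
  |U|=8: {1,4,5,6,7,8,9,10}:1  {3,4,5,6,7,8,9,10}:1
  |U|=9: {1,3,4,5,6,7,8,9,10}:2  {2,3,4,5,6,7,8,9,10}:1
  start at 0(u): 3
  start at 1(t): 1
sum over floor = 4

4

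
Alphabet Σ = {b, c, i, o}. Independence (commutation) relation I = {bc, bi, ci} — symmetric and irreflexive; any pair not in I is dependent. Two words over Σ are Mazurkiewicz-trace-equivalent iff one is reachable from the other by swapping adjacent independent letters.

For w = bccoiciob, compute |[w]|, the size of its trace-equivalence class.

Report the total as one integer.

9

drop 0:b onto floor
drop 1:c onto floor
drop 2:c onto {1:c}
drop 3:o onto {0:b, 2:c}
drop 4:i onto {3:o}
drop 5:c onto {3:o}
drop 6:i onto {4:i}
drop 7:o onto {5:c, 6:i}
drop 8:b onto {7:o}
ground layer = {0:b, 1:c}
drop-orders for the pieces not yet dropped (sum over which currently-grounded one goes next):
  1 to go: {8} 1
  2 to go: {7,8} 1
  3 to go: {5,7,8} 1  {6,7,8} 1
  4 to go: {4,6,7,8} 1  {5,6,7,8} 2
  5 to go: {4,5,6,7,8} 3
  6 to go: {3,4,5,6,7,8} 3
  7 to go: {0,3,4,5,6,7,8} 3  {2,3,4,5,6,7,8} 3
  if 0:b drops first: 3 orders
  if 1:c drops first: 6 orders
heap linearizations: 9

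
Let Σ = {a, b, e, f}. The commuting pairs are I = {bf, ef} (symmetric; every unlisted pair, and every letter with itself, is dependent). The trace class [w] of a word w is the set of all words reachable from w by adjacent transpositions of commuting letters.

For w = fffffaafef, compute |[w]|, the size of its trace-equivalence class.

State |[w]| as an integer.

0(f) covers ∅
1(f) covers 0:f
2(f) covers 1:f
3(f) covers 2:f
4(f) covers 3:f
5(a) covers 4:f
6(a) covers 5:a
7(f) covers 6:a
8(e) covers 6:a
9(f) covers 7:f
floor of heap: 0:f
completions by unplaced set U, small U first (add the entries for U minus each lowest piece of U):
  |U|=1: {8}:1  {9}:1
  |U|=2: {7,9}:1  {8,9}:2
  |U|=3: {7,8,9}:3
  |U|=4: {6,7,8,9}:3
  |U|=5: {5,6,7,8,9}:3
  |U|=6: {4,5,6,7,8,9}:3
  |U|=7: {3,4,5,6,7,8,9}:3
  |U|=8: {2,3,4,5,6,7,8,9}:3
  start at 0(f): 3

3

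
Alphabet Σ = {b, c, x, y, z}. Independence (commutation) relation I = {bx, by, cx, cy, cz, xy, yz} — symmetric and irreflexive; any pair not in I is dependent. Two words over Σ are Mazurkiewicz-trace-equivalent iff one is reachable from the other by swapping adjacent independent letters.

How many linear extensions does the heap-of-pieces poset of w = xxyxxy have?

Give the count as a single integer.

15

drop 0:x onto floor
drop 1:x onto {0:x}
drop 2:y onto floor
drop 3:x onto {1:x}
drop 4:x onto {3:x}
drop 5:y onto {2:y}
ground layer = {0:x, 2:y}
drop-orders for the pieces not yet dropped (sum over which currently-grounded one goes next):
  1 to go: {4} 1  {5} 1
  2 to go: {2,5} 1  {3,4} 1  {4,5} 2
  3 to go: {1,3,4} 1  {2,4,5} 3  {3,4,5} 3
  4 to go: {0,1,3,4} 1  {1,3,4,5} 4  {2,3,4,5} 6
  if 0:x drops first: 10 orders
  if 2:y drops first: 5 orders
heap linearizations: 15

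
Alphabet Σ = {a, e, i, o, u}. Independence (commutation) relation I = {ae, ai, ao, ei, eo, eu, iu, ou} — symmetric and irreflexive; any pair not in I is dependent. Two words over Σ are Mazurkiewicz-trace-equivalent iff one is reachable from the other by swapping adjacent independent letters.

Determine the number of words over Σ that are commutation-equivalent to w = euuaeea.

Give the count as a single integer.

35

drop 0:e onto floor
drop 1:u onto floor
drop 2:u onto {1:u}
drop 3:a onto {2:u}
drop 4:e onto {0:e}
drop 5:e onto {4:e}
drop 6:a onto {3:a}
ground layer = {0:e, 1:u}
drop-orders for the pieces not yet dropped (sum over which currently-grounded one goes next):
  1 to go: {5} 1  {6} 1
  2 to go: {3,6} 1  {4,5} 1  {5,6} 2
  3 to go: {0,4,5} 1  {2,3,6} 1  {3,5,6} 3  {4,5,6} 3
  4 to go: {0,4,5,6} 4  {1,2,3,6} 1  {2,3,5,6} 4  {3,4,5,6} 6
  5 to go: {0,3,4,5,6} 10  {1,2,3,5,6} 5  {2,3,4,5,6} 10
  if 0:e drops first: 15 orders
  if 1:u drops first: 20 orders
heap linearizations: 35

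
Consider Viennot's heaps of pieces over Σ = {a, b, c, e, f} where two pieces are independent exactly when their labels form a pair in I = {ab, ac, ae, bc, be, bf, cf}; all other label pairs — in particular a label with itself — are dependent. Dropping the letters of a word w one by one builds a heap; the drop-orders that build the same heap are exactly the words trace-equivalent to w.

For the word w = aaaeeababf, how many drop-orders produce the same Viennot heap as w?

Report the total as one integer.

945

#0=a has no predecessor
#1=a depends on [0:a]
#2=a depends on [1:a]
#3=e has no predecessor
#4=e depends on [3:e]
#5=a depends on [2:a]
#6=b has no predecessor
#7=a depends on [5:a]
#8=b depends on [6:b]
#9=f depends on [4:e, 7:a]
sources: [0:a, 3:e, 6:b]
N(rest) = Σ N(rest − s) over sources s of rest; N(one piece) = 1:
  size 1 → [8]=1  [9]=1
  size 2 → [4,9]=1  [6,8]=1  [7,9]=1  [8,9]=2
  size 3 → [3,4,9]=1  [4,7,9]=2  [4,8,9]=3  [5,7,9]=1  [6,8,9]=3  [7,8,9]=3
  size 4 → [2,5,7,9]=1  [3,4,7,9]=3  [3,4,8,9]=4  [4,5,7,9]=3  [4,6,8,9]=6  [4,7,8,9]=8  [5,7,8,9]=4  [6,7,8,9]=6
  size 5 → [1,2,5,7,9]=1  [2,4,5,7,9]=4  [2,5,7,8,9]=5  [3,4,5,7,9]=6  [3,4,6,8,9]=10  [3,4,7,8,9]=15  [4,5,7,8,9]=15  [4,6,7,8,9]=20  [5,6,7,8,9]=10
  size 6 → [0,1,2,5,7,9]=1  [1,2,4,5,7,9]=5  [1,2,5,7,8,9]=6  [2,3,4,5,7,9]=10  [2,4,5,7,8,9]=24  [2,5,6,7,8,9]=15  [3,4,5,7,8,9]=36  [3,4,6,7,8,9]=45  [4,5,6,7,8,9]=45
  size 7 → [0,1,2,4,5,7,9]=6  [0,1,2,5,7,8,9]=7  [1,2,3,4,5,7,9]=15  [1,2,4,5,7,8,9]=35  [1,2,5,6,7,8,9]=21  [2,3,4,5,7,8,9]=70  [2,4,5,6,7,8,9]=84  [3,4,5,6,7,8,9]=126
  size 8 → [0,1,2,3,4,5,7,9]=21  [0,1,2,4,5,7,8,9]=48  [0,1,2,5,6,7,8,9]=28  [1,2,3,4,5,7,8,9]=120  [1,2,4,5,6,7,8,9]=140  [2,3,4,5,6,7,8,9]=280
  first=0(a) contributes 540
  first=3(e) contributes 216
  first=6(b) contributes 189
|[w]| = 945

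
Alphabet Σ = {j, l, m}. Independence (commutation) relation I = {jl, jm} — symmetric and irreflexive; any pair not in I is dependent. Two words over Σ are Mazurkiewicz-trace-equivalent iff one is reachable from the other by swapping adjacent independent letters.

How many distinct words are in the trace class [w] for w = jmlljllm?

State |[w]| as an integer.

0(j) covers ∅
1(m) covers ∅
2(l) covers 1:m
3(l) covers 2:l
4(j) covers 0:j
5(l) covers 3:l
6(l) covers 5:l
7(m) covers 6:l
floor of heap: 0:j, 1:m
completions by unplaced set U, small U first (add the entries for U minus each lowest piece of U):
  |U|=1: {4}:1  {7}:1
  |U|=2: {0,4}:1  {4,7}:2  {6,7}:1
  |U|=3: {0,4,7}:3  {4,6,7}:3  {5,6,7}:1
  |U|=4: {0,4,6,7}:6  {3,5,6,7}:1  {4,5,6,7}:4
  |U|=5: {0,4,5,6,7}:10  {2,3,5,6,7}:1  {3,4,5,6,7}:5
  |U|=6: {0,3,4,5,6,7}:15  {1,2,3,5,6,7}:1  {2,3,4,5,6,7}:6
  start at 0(j): 7
  start at 1(m): 21
sum over floor = 28

28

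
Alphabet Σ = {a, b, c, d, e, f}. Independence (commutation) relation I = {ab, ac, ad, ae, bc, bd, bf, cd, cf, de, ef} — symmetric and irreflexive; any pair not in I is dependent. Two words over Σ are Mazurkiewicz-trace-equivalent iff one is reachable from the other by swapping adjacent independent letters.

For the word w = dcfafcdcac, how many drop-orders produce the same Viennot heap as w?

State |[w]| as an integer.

420

#0=d has no predecessor
#1=c has no predecessor
#2=f depends on [0:d]
#3=a depends on [2:f]
#4=f depends on [3:a]
#5=c depends on [1:c]
#6=d depends on [4:f]
#7=c depends on [5:c]
#8=a depends on [4:f]
#9=c depends on [7:c]
sources: [0:d, 1:c]
N(rest) = Σ N(rest − s) over sources s of rest; N(one piece) = 1:
  size 1 → [6]=1  [8]=1  [9]=1
  size 2 → [6,8]=2  [6,9]=2  [7,9]=1  [8,9]=2
  size 3 → [4,6,8]=2  [5,7,9]=1  [6,7,9]=3  [6,8,9]=6  [7,8,9]=3
  size 4 → [1,5,7,9]=1  [3,4,6,8]=2  [4,6,8,9]=8  [5,6,7,9]=4  [5,7,8,9]=4  [6,7,8,9]=12
  size 5 → [1,5,6,7,9]=5  [1,5,7,8,9]=5  [2,3,4,6,8]=2  [3,4,6,8,9]=10  [4,6,7,8,9]=20  [5,6,7,8,9]=20
  size 6 → [0,2,3,4,6,8]=2  [1,5,6,7,8,9]=30  [2,3,4,6,8,9]=12  [3,4,6,7,8,9]=30  [4,5,6,7,8,9]=40
  size 7 → [0,2,3,4,6,8,9]=14  [1,4,5,6,7,8,9]=70  [2,3,4,6,7,8,9]=42  [3,4,5,6,7,8,9]=70
  size 8 → [0,2,3,4,6,7,8,9]=56  [1,3,4,5,6,7,8,9]=140  [2,3,4,5,6,7,8,9]=112
  first=0(d) contributes 252
  first=1(c) contributes 168
|[w]| = 420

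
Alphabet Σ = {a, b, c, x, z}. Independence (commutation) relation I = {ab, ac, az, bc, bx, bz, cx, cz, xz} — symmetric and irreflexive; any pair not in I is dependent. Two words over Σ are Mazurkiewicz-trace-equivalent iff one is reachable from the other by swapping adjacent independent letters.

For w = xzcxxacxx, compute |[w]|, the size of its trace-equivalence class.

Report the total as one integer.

0(x) covers ∅
1(z) covers ∅
2(c) covers ∅
3(x) covers 0:x
4(x) covers 3:x
5(a) covers 4:x
6(c) covers 2:c
7(x) covers 5:a
8(x) covers 7:x
floor of heap: 0:x, 1:z, 2:c
completions by unplaced set U, small U first (add the entries for U minus each lowest piece of U):
  |U|=1: {1}:1  {6}:1  {8}:1
  |U|=2: {1,6}:2  {1,8}:2  {2,6}:1  {6,8}:2  {7,8}:1
  |U|=3: {1,2,6}:3  {1,6,8}:6  {1,7,8}:3  {2,6,8}:3  {5,7,8}:1  {6,7,8}:3
  |U|=4: {1,2,6,8}:12  {1,5,7,8}:4  {1,6,7,8}:12  {2,6,7,8}:6  {4,5,7,8}:1  {5,6,7,8}:4
  |U|=5: {1,2,6,7,8}:30  {1,4,5,7,8}:5  {1,5,6,7,8}:20  {2,5,6,7,8}:10  {3,4,5,7,8}:1  {4,5,6,7,8}:5
  |U|=6: {0,3,4,5,7,8}:1  {1,2,5,6,7,8}:60  {1,3,4,5,7,8}:6  {1,4,5,6,7,8}:30  {2,4,5,6,7,8}:15  {3,4,5,6,7,8}:6
  |U|=7: {0,1,3,4,5,7,8}:7  {0,3,4,5,6,7,8}:7  {1,2,4,5,6,7,8}:105  {1,3,4,5,6,7,8}:42  {2,3,4,5,6,7,8}:21
  start at 0(x): 168
  start at 1(z): 28
  start at 2(c): 56
sum over floor = 252

252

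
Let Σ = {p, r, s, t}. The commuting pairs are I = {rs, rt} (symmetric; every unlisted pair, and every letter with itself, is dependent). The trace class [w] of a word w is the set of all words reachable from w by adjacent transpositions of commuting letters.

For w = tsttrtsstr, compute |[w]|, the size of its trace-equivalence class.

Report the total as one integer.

45

#0=t has no predecessor
#1=s depends on [0:t]
#2=t depends on [1:s]
#3=t depends on [2:t]
#4=r has no predecessor
#5=t depends on [3:t]
#6=s depends on [5:t]
#7=s depends on [6:s]
#8=t depends on [7:s]
#9=r depends on [4:r]
sources: [0:t, 4:r]
N(rest) = Σ N(rest − s) over sources s of rest; N(one piece) = 1:
  size 1 → [8]=1  [9]=1
  size 2 → [4,9]=1  [7,8]=1  [8,9]=2
  size 3 → [4,8,9]=3  [6,7,8]=1  [7,8,9]=3
  size 4 → [4,7,8,9]=6  [5,6,7,8]=1  [6,7,8,9]=4
  size 5 → [3,5,6,7,8]=1  [4,6,7,8,9]=10  [5,6,7,8,9]=5
  size 6 → [2,3,5,6,7,8]=1  [3,5,6,7,8,9]=6  [4,5,6,7,8,9]=15
  size 7 → [1,2,3,5,6,7,8]=1  [2,3,5,6,7,8,9]=7  [3,4,5,6,7,8,9]=21
  size 8 → [0,1,2,3,5,6,7,8]=1  [1,2,3,5,6,7,8,9]=8  [2,3,4,5,6,7,8,9]=28
  first=0(t) contributes 36
  first=4(r) contributes 9
|[w]| = 45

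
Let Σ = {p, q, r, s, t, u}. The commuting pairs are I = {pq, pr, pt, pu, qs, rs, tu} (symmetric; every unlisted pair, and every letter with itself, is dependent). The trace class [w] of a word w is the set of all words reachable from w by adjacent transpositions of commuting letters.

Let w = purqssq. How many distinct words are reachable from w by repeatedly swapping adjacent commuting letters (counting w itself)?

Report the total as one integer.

drop 0:p onto floor
drop 1:u onto floor
drop 2:r onto {1:u}
drop 3:q onto {2:r}
drop 4:s onto {0:p, 1:u}
drop 5:s onto {4:s}
drop 6:q onto {3:q}
ground layer = {0:p, 1:u}
drop-orders for the pieces not yet dropped (sum over which currently-grounded one goes next):
  1 to go: {5} 1  {6} 1
  2 to go: {3,6} 1  {4,5} 1  {5,6} 2
  3 to go: {0,4,5} 1  {2,3,6} 1  {3,5,6} 3  {4,5,6} 3
  4 to go: {0,4,5,6} 4  {2,3,5,6} 4  {3,4,5,6} 6
  5 to go: {0,3,4,5,6} 10  {2,3,4,5,6} 10
  if 0:p drops first: 10 orders
  if 1:u drops first: 20 orders
heap linearizations: 30

30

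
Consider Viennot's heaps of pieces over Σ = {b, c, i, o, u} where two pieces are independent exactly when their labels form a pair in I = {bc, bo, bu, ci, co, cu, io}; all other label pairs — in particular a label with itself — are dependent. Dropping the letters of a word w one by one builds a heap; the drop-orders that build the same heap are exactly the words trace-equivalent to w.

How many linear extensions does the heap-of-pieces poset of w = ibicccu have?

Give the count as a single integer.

35

piece 0:i — minimal
piece 1:b rests on {0:i}
piece 2:i rests on {1:b}
piece 3:c — minimal
piece 4:c rests on {3:c}
piece 5:c rests on {4:c}
piece 6:u rests on {2:i}
minimal pieces: {0:i, 3:c}
ways to finish when only these pieces remain (= sum over removing one remaining piece with nothing left below it):
  1 left: {5}→1  {6}→1
  2 left: {2,6}→1  {4,5}→1  {5,6}→2
  3 left: {1,2,6}→1  {2,5,6}→3  {3,4,5}→1  {4,5,6}→3
  4 left: {0,1,2,6}→1  {1,2,5,6}→4  {2,4,5,6}→6  {3,4,5,6}→4
  5 left: {0,1,2,5,6}→5  {1,2,4,5,6}→10  {2,3,4,5,6}→10
  placing 0:i first → 20 extensions
  placing 3:c first → 15 extensions
total linear extensions = 35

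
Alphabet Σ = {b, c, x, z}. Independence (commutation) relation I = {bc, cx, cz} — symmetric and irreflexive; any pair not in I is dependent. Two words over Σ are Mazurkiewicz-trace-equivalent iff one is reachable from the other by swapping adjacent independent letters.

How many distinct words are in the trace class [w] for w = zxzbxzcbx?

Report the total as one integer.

drop 0:z onto floor
drop 1:x onto {0:z}
drop 2:z onto {1:x}
drop 3:b onto {2:z}
drop 4:x onto {3:b}
drop 5:z onto {4:x}
drop 6:c onto floor
drop 7:b onto {5:z}
drop 8:x onto {7:b}
ground layer = {0:z, 6:c}
drop-orders for the pieces not yet dropped (sum over which currently-grounded one goes next):
  1 to go: {6} 1  {8} 1
  2 to go: {6,8} 2  {7,8} 1
  3 to go: {5,7,8} 1  {6,7,8} 3
  4 to go: {4,5,7,8} 1  {5,6,7,8} 4
  5 to go: {3,4,5,7,8} 1  {4,5,6,7,8} 5
  6 to go: {2,3,4,5,7,8} 1  {3,4,5,6,7,8} 6
  7 to go: {1,2,3,4,5,7,8} 1  {2,3,4,5,6,7,8} 7
  if 0:z drops first: 8 orders
  if 6:c drops first: 1 orders
heap linearizations: 9

9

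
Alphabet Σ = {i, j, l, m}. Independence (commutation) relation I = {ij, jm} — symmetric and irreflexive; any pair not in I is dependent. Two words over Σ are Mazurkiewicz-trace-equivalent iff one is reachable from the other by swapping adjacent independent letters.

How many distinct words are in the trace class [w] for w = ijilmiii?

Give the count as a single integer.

3

piece 0:i — minimal
piece 1:j — minimal
piece 2:i rests on {0:i}
piece 3:l rests on {1:j, 2:i}
piece 4:m rests on {3:l}
piece 5:i rests on {4:m}
piece 6:i rests on {5:i}
piece 7:i rests on {6:i}
minimal pieces: {0:i, 1:j}
ways to finish when only these pieces remain (= sum over removing one remaining piece with nothing left below it):
  1 left: {7}→1
  2 left: {6,7}→1
  3 left: {5,6,7}→1
  4 left: {4,5,6,7}→1
  5 left: {3,4,5,6,7}→1
  6 left: {1,3,4,5,6,7}→1  {2,3,4,5,6,7}→1
  placing 0:i first → 2 extensions
  placing 1:j first → 1 extensions
total linear extensions = 3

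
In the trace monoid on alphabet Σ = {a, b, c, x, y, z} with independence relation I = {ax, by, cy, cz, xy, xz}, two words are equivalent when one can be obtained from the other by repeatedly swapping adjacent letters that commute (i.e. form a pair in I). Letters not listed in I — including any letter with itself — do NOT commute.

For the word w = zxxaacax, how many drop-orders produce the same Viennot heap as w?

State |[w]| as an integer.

piece 0:z — minimal
piece 1:x — minimal
piece 2:x rests on {1:x}
piece 3:a rests on {0:z}
piece 4:a rests on {3:a}
piece 5:c rests on {2:x, 4:a}
piece 6:a rests on {5:c}
piece 7:x rests on {5:c}
minimal pieces: {0:z, 1:x}
ways to finish when only these pieces remain (= sum over removing one remaining piece with nothing left below it):
  1 left: {6}→1  {7}→1
  2 left: {6,7}→2
  3 left: {5,6,7}→2
  4 left: {2,5,6,7}→2  {4,5,6,7}→2
  5 left: {1,2,5,6,7}→2  {2,4,5,6,7}→4  {3,4,5,6,7}→2
  6 left: {0,3,4,5,6,7}→2  {1,2,4,5,6,7}→6  {2,3,4,5,6,7}→6
  placing 0:z first → 12 extensions
  placing 1:x first → 8 extensions
total linear extensions = 20

20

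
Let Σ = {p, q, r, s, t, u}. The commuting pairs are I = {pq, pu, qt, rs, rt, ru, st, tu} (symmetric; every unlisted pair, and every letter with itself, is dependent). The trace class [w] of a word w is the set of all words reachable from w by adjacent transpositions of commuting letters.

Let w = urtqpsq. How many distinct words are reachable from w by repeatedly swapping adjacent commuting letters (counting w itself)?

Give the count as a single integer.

16

#0=u has no predecessor
#1=r has no predecessor
#2=t has no predecessor
#3=q depends on [0:u, 1:r]
#4=p depends on [1:r, 2:t]
#5=s depends on [3:q, 4:p]
#6=q depends on [5:s]
sources: [0:u, 1:r, 2:t]
N(rest) = Σ N(rest − s) over sources s of rest; N(one piece) = 1:
  size 1 → [6]=1
  size 2 → [5,6]=1
  size 3 → [3,5,6]=1  [4,5,6]=1
  size 4 → [0,3,5,6]=1  [2,4,5,6]=1  [3,4,5,6]=2
  size 5 → [0,3,4,5,6]=3  [1,3,4,5,6]=2  [2,3,4,5,6]=3
  first=0(u) contributes 5
  first=1(r) contributes 6
  first=2(t) contributes 5
|[w]| = 16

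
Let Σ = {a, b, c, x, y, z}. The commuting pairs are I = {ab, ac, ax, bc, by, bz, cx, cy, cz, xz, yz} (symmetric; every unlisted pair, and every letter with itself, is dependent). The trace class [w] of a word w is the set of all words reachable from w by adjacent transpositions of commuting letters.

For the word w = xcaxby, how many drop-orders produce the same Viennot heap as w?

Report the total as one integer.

drop 0:x onto floor
drop 1:c onto floor
drop 2:a onto floor
drop 3:x onto {0:x}
drop 4:b onto {3:x}
drop 5:y onto {2:a, 3:x}
ground layer = {0:x, 1:c, 2:a}
drop-orders for the pieces not yet dropped (sum over which currently-grounded one goes next):
  1 to go: {1} 1  {4} 1  {5} 1
  2 to go: {1,4} 2  {1,5} 2  {2,5} 1  {4,5} 2
  3 to go: {1,2,5} 3  {1,4,5} 6  {2,4,5} 3  {3,4,5} 2
  4 to go: {0,3,4,5} 2  {1,2,4,5} 12  {1,3,4,5} 8  {2,3,4,5} 5
  if 0:x drops first: 25 orders
  if 1:c drops first: 7 orders
  if 2:a drops first: 10 orders
heap linearizations: 42

42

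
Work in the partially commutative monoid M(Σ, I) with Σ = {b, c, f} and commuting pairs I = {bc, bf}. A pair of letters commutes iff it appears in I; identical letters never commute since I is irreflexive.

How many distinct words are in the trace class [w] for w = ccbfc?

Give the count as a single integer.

5

0(c) covers ∅
1(c) covers 0:c
2(b) covers ∅
3(f) covers 1:c
4(c) covers 3:f
floor of heap: 0:c, 2:b
completions by unplaced set U, small U first (add the entries for U minus each lowest piece of U):
  |U|=1: {2}:1  {4}:1
  |U|=2: {2,4}:2  {3,4}:1
  |U|=3: {1,3,4}:1  {2,3,4}:3
  start at 0(c): 4
  start at 2(b): 1
sum over floor = 5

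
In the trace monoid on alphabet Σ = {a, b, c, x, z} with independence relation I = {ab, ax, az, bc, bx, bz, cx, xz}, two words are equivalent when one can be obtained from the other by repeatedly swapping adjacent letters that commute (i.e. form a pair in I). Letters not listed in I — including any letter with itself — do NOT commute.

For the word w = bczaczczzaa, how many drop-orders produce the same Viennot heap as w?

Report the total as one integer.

0(b) covers ∅
1(c) covers ∅
2(z) covers 1:c
3(a) covers 1:c
4(c) covers 2:z, 3:a
5(z) covers 4:c
6(c) covers 5:z
7(z) covers 6:c
8(z) covers 7:z
9(a) covers 6:c
10(a) covers 9:a
floor of heap: 0:b, 1:c
completions by unplaced set U, small U first (add the entries for U minus each lowest piece of U):
  |U|=1: {0}:1  {8}:1  {10}:1
  |U|=2: {0,8}:2  {0,10}:2  {7,8}:1  {8,10}:2  {9,10}:1
  |U|=3: {0,7,8}:3  {0,8,10}:6  {0,9,10}:3  {7,8,10}:3  {8,9,10}:3
  |U|=4: {0,7,8,10}:12  {0,8,9,10}:12  {7,8,9,10}:6
  |U|=5: {0,7,8,9,10}:30  {6,7,8,9,10}:6
  |U|=6: {0,6,7,8,9,10}:36  {5,6,7,8,9,10}:6
  |U|=7: {0,5,6,7,8,9,10}:42  {4,5,6,7,8,9,10}:6
  |U|=8: {0,4,5,6,7,8,9,10}:48  {2,4,5,6,7,8,9,10}:6  {3,4,5,6,7,8,9,10}:6
  |U|=9: {0,2,4,5,6,7,8,9,10}:54  {0,3,4,5,6,7,8,9,10}:54  {2,3,4,5,6,7,8,9,10}:12
  start at 0(b): 12
  start at 1(c): 120
sum over floor = 132

132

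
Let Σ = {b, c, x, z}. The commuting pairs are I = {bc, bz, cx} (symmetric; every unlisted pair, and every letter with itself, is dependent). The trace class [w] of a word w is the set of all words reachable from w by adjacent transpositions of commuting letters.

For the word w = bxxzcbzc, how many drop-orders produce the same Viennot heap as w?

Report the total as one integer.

5

0(b) covers ∅
1(x) covers 0:b
2(x) covers 1:x
3(z) covers 2:x
4(c) covers 3:z
5(b) covers 2:x
6(z) covers 4:c
7(c) covers 6:z
floor of heap: 0:b
completions by unplaced set U, small U first (add the entries for U minus each lowest piece of U):
  |U|=1: {5}:1  {7}:1
  |U|=2: {5,7}:2  {6,7}:1
  |U|=3: {4,6,7}:1  {5,6,7}:3
  |U|=4: {3,4,6,7}:1  {4,5,6,7}:4
  |U|=5: {3,4,5,6,7}:5
  |U|=6: {2,3,4,5,6,7}:5
  start at 0(b): 5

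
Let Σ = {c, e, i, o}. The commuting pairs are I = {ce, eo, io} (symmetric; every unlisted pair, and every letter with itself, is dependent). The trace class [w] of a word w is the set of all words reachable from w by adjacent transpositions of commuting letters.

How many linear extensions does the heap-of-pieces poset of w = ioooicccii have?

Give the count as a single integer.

piece 0:i — minimal
piece 1:o — minimal
piece 2:o rests on {1:o}
piece 3:o rests on {2:o}
piece 4:i rests on {0:i}
piece 5:c rests on {3:o, 4:i}
piece 6:c rests on {5:c}
piece 7:c rests on {6:c}
piece 8:i rests on {7:c}
piece 9:i rests on {8:i}
minimal pieces: {0:i, 1:o}
ways to finish when only these pieces remain (= sum over removing one remaining piece with nothing left below it):
  1 left: {9}→1
  2 left: {8,9}→1
  3 left: {7,8,9}→1
  4 left: {6,7,8,9}→1
  5 left: {5,6,7,8,9}→1
  6 left: {3,5,6,7,8,9}→1  {4,5,6,7,8,9}→1
  7 left: {0,4,5,6,7,8,9}→1  {2,3,5,6,7,8,9}→1  {3,4,5,6,7,8,9}→2
  8 left: {0,3,4,5,6,7,8,9}→3  {1,2,3,5,6,7,8,9}→1  {2,3,4,5,6,7,8,9}→3
  placing 0:i first → 4 extensions
  placing 1:o first → 6 extensions
total linear extensions = 10

10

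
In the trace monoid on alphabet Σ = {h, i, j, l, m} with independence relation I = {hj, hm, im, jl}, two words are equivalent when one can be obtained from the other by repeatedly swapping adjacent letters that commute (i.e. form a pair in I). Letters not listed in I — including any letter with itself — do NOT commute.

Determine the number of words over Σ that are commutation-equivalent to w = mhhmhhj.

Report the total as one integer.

35

#0=m has no predecessor
#1=h has no predecessor
#2=h depends on [1:h]
#3=m depends on [0:m]
#4=h depends on [2:h]
#5=h depends on [4:h]
#6=j depends on [3:m]
sources: [0:m, 1:h]
N(rest) = Σ N(rest − s) over sources s of rest; N(one piece) = 1:
  size 1 → [5]=1  [6]=1
  size 2 → [3,6]=1  [4,5]=1  [5,6]=2
  size 3 → [0,3,6]=1  [2,4,5]=1  [3,5,6]=3  [4,5,6]=3
  size 4 → [0,3,5,6]=4  [1,2,4,5]=1  [2,4,5,6]=4  [3,4,5,6]=6
  size 5 → [0,3,4,5,6]=10  [1,2,4,5,6]=5  [2,3,4,5,6]=10
  first=0(m) contributes 15
  first=1(h) contributes 20
|[w]| = 35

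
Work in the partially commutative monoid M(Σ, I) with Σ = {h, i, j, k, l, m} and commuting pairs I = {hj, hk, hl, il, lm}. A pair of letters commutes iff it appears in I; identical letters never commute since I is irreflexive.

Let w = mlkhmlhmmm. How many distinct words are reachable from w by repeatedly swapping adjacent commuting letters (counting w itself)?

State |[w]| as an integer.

drop 0:m onto floor
drop 1:l onto floor
drop 2:k onto {0:m, 1:l}
drop 3:h onto {0:m}
drop 4:m onto {2:k, 3:h}
drop 5:l onto {2:k}
drop 6:h onto {4:m}
drop 7:m onto {6:h}
drop 8:m onto {7:m}
drop 9:m onto {8:m}
ground layer = {0:m, 1:l}
drop-orders for the pieces not yet dropped (sum over which currently-grounded one goes next):
  1 to go: {5} 1  {9} 1
  2 to go: {5,9} 2  {8,9} 1
  3 to go: {5,8,9} 3  {7,8,9} 1
  4 to go: {5,7,8,9} 4  {6,7,8,9} 1
  5 to go: {4,6,7,8,9} 1  {5,6,7,8,9} 5
  6 to go: {3,4,6,7,8,9} 1  {4,5,6,7,8,9} 6
  7 to go: {2,4,5,6,7,8,9} 6  {3,4,5,6,7,8,9} 7
  8 to go: {1,2,4,5,6,7,8,9} 6  {2,3,4,5,6,7,8,9} 13
  if 0:m drops first: 19 orders
  if 1:l drops first: 13 orders
heap linearizations: 32

32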